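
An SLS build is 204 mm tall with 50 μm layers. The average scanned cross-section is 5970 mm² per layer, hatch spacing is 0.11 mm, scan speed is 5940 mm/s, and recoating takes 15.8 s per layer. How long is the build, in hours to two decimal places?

Layer count = ceil(204 / 0.05) = 4080.
Hatch length per layer: 5970 / 0.11 → 54272.7 mm.
Per-layer scan time = 54272.7 / 5940, so 9.1368 s.
Time per layer = 9.1368 + 15.8 = 24.9368 s.
Total: 4080 × 24.9368 s = 101742.144 s → 28.26 hours.

28.26 hours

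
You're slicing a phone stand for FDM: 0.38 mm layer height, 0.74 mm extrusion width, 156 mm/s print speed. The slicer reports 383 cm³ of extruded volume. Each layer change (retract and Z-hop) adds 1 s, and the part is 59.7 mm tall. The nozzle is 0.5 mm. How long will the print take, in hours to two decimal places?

Bead cross-section: 0.38 × 0.74 → 0.2812 mm².
Total extruded path = 383000/0.2812 = 1362019.9 mm.
Extrusion time = 1362019.9 / 156 = 8730.9 s.
Layer count = ceil(59.7 / 0.38) = 158.
Non-print overhead = 158 × 1 = 158 s.
Altogether 8730.9 + 158 = 8888.9 s, i.e. 2.47 hours.

2.47 hours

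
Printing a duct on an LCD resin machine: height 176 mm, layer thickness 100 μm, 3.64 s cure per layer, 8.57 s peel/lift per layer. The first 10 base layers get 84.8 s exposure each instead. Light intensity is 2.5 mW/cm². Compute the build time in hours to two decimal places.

6.19 hours

Number of layers: 176 / 0.1 → 1760 (rounded up).
Burn-in layers = 10 × (84.8 + 8.57) = 933.7 s.
Remaining layers = 1750 × (3.64 + 8.57) = 21367.5 s.
Total = 933.7 + 21367.5 = 22301.2 s = 6.19 hours.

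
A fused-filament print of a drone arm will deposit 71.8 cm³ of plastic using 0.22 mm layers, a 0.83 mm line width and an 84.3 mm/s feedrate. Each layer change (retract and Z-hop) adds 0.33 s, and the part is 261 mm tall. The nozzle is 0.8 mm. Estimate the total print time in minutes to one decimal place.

84.3 minutes

Line area = 0.22 × 0.83 = 0.1826 mm².
Toolpath length = 71.8 cm³ / 0.1826 mm² = 71800 / 0.1826 = 393209.2 mm.
Extrusion time = 393209.2 / 84.3 = 4664.4 s.
Layers = ⌈261/0.22⌉ = 1187.
Z-hop total: 1187 × 0.33 → 391.71 s.
Total = 4664.4 + 391.71 = 5056.11 s = 84.3 minutes.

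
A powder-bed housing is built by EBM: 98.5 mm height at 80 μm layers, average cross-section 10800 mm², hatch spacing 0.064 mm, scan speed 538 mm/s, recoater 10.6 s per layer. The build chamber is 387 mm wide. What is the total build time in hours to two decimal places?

Layers = ⌈98.5/0.08⌉ = 1232.
Scan path per layer = 10800 / 0.064 = 168750 mm.
Scan time per layer: 168750 / 538 → 313.6617 s.
Layer cycle: 313.6617 + 10.6 → 324.2617 s.
Build time = 1232 × 324.2617 = 399490.4144 s = 110.97 hours.

110.97 hours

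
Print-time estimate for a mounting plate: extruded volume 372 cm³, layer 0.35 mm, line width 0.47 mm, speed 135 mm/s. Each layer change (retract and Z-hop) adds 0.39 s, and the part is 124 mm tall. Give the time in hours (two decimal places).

Extrusion cross-section = 0.35 × 0.47, so 0.1645 mm².
Toolpath length = 372 cm³ / 0.1645 mm² = 372000 / 0.1645 = 2261398.2 mm.
Extrusion time = 2261398.2 / 135, so 16751.1 s.
Layers = ⌈124/0.35⌉ = 355.
Z-hop total = 355 × 0.39 = 138.45 s.
Total = 16751.1 + 138.45 = 16889.55 s = 4.69 hours.

4.69 hours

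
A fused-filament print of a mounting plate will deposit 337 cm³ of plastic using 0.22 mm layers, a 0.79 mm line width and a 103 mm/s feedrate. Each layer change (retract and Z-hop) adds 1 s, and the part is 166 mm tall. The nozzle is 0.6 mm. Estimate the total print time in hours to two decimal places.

5.44 hours

Bead cross-section = 0.22 × 0.79 = 0.1738 mm².
Path length: 337000 mm³ / 0.1738 mm² → 1939010.4 mm.
Time extruding: 1939010.4 / 103 → 18825.3 s.
Layers = ⌈166/0.22⌉ = 755.
Z-hop total: 755 × 1 → 755 s.
Total = 18825.3 + 755 = 19580.3 s = 5.44 hours.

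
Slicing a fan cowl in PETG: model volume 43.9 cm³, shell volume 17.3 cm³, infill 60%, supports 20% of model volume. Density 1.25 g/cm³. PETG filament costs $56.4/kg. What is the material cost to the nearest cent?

Volume inside the shell = 43.9 − 17.3 = 26.6 cm³.
Infill volume: 0.60 × 26.6 → 15.96 cm³.
Support: 0.20 × 43.9 → 8.78 cm³.
Deposited volume = 17.3 + 15.96 + 8.78 = 42.04 cm³.
Mass = 42.04 × 1.25, so 52.55 g.
Cost = 52.55 g / 1000 × $56.4/kg = $2.96.

$2.96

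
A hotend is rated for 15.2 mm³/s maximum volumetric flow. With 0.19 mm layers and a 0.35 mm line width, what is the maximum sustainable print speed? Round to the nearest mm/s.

229 mm/s

Bead cross-section = 0.19 × 0.35 = 0.0665 mm².
Max speed = 15.2 / 0.0665 = 228.57 ≈ 229 mm/s.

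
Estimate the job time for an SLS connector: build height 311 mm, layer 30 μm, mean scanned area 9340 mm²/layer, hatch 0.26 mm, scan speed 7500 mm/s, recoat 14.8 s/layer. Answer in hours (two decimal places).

56.41 hours

Layer count = ceil(311 / 0.03) = 10367.
Hatch length per layer = 9340 / 0.26 = 35923.1 mm.
Per-layer scan time = 35923.1 / 7500 = 4.7897 s.
Time per layer = 4.7897 + 14.8 = 19.5897 s.
Build time = 10367 × 19.5897 = 203086.4199 s = 56.41 hours.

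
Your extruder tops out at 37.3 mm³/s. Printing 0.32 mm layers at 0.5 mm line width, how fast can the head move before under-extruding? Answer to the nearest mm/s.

233 mm/s

A = 0.32 × 0.5 = 0.16 mm².
v_max = Q/A = 37.3/0.16 = 233.13 mm/s → 233 mm/s.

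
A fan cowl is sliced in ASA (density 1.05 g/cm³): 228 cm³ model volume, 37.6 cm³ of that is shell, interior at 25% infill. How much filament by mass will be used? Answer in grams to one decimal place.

Interior volume = 228 − 37.6, so 190.4 cm³.
Deposited infill: 0.25 × 190.4 → 47.6 cm³.
Total extruded = 37.6 + 47.6, so 85.2 cm³.
Mass = 85.2 × 1.05, so 89.46 g.

89.5 g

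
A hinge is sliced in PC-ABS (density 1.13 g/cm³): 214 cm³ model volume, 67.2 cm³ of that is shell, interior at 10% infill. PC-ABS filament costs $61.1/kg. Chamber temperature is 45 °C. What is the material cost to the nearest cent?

Volume inside the shell = 214 − 67.2 = 146.8 cm³.
Infill volume = 0.10 × 146.8, so 14.68 cm³.
Total extruded: 67.2 + 14.68 → 81.88 cm³.
Mass = 81.88 × 1.13, so 92.5244 g.
At $61.1/kg: 92.5244/1000 × 61.1 = $5.65.

$5.65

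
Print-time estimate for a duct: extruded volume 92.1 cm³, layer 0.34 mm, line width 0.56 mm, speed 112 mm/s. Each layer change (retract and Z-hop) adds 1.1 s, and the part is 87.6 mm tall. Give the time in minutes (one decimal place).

76.7 minutes

Line area = 0.34 × 0.56, so 0.1904 mm².
Toolpath length = 92.1 cm³ / 0.1904 mm² = 92100 / 0.1904 = 483718.5 mm.
Extrusion time: 483718.5 / 112 → 4318.9 s.
Layer count = ceil(87.6 / 0.34) = 258.
Z-hop total = 258 × 1.1, so 283.8 s.
Total = 4318.9 + 283.8 = 4602.7 s = 76.7 minutes.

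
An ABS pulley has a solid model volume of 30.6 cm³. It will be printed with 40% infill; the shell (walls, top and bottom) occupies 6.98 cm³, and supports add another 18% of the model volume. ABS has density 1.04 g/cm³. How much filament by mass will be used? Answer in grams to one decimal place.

22.8 g

Infill region = 30.6 − 6.98, so 23.62 cm³.
Infill deposited = 0.40 × 23.62, so 9.448 cm³.
Support: 0.18 × 30.6 → 5.508 cm³.
Deposited volume = 6.98 + 9.448 + 5.508, so 21.936 cm³.
Mass: 21.936 × 1.04 → 22.81344 g.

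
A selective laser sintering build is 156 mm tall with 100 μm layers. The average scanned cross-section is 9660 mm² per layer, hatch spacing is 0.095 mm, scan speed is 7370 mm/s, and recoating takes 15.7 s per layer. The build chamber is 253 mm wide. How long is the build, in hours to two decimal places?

Number of layers: 156 / 0.1 → 1560 (rounded up).
Hatch length per layer = 9660 / 0.095 = 101684.2 mm.
Per-layer scan time = 101684.2 / 7370, so 13.797 s.
Layer cycle = 13.797 + 15.7 = 29.497 s.
Total: 1560 × 29.497 s = 46015.32 s → 12.78 hours.

12.78 hours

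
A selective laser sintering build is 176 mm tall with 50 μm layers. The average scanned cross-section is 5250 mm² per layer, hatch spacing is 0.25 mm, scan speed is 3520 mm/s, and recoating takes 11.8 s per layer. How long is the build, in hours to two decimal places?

17.37 hours

Number of layers: 176 / 0.05 → 3520 (rounded up).
Scan path per layer: 5250 / 0.25 → 21000 mm.
Per-layer scan time = 21000 / 3520 = 5.9659 s.
Per-layer time: 5.9659 + 11.8 → 17.7659 s.
Build time = 3520 × 17.7659 = 62535.968 s = 17.37 hours.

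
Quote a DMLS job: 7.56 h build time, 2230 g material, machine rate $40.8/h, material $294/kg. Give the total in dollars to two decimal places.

Machine-time cost = 40.8 × 7.56 = $308.448.
Feedstock cost = 294 × 2230/1000 = $655.62.
Total = 308.448 + 655.62 = 964.068 ≈ $964.07.

$964.07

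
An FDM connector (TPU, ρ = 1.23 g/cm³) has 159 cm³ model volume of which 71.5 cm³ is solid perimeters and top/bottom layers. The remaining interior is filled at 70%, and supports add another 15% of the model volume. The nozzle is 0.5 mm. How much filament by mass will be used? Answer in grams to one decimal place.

Infill region = 159 − 71.5 = 87.5 cm³.
Infill volume = 0.70 × 87.5, so 61.25 cm³.
Support = 0.15 × 159 = 23.85 cm³.
Total printed volume: 71.5 + 61.25 + 23.85 → 156.6 cm³.
Mass: 156.6 × 1.23 → 192.618 g.

192.6 g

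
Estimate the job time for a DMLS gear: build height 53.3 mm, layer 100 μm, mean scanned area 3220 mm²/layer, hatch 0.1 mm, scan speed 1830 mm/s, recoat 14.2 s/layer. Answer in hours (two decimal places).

4.71 hours

Layers = ⌈53.3/0.1⌉ = 533.
Scan path per layer = 3220 / 0.1, so 32200 mm.
Scan time per layer: 32200 / 1830 → 17.5956 s.
Layer cycle = 17.5956 + 14.2, so 31.7956 s.
Total: 533 × 31.7956 s = 16947.0548 s → 4.71 hours.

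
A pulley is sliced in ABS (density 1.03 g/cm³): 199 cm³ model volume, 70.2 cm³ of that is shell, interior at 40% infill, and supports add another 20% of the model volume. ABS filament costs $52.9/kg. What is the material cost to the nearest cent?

Volume inside the shell: 199 − 70.2 → 128.8 cm³.
Deposited infill = 0.40 × 128.8, so 51.52 cm³.
Support = 0.20 × 199 = 39.8 cm³.
Total printed volume = 70.2 + 51.52 + 39.8, so 161.52 cm³.
Mass = 161.52 × 1.03 = 166.3656 g.
Cost = 166.3656 g / 1000 × $52.9/kg = $8.80.

$8.80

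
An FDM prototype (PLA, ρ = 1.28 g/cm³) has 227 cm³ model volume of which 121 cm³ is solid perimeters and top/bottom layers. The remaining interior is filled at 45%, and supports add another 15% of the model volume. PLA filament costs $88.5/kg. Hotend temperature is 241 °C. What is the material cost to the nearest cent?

Interior volume: 227 − 121 → 106 cm³.
Infill deposited = 0.45 × 106 = 47.7 cm³.
Support = 0.15 × 227, so 34.05 cm³.
Total printed volume: 121 + 47.7 + 34.05 → 202.75 cm³.
Mass = 202.75 × 1.28 = 259.52 g.
Cost = 259.52 g / 1000 × $88.5/kg = $22.97.

$22.97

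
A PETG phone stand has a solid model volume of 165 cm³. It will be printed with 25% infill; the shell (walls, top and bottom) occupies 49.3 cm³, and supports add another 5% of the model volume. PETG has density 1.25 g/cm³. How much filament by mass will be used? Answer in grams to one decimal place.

108.1 g

Interior volume = 165 − 49.3 = 115.7 cm³.
Deposited infill = 0.25 × 115.7 = 28.925 cm³.
Support = 0.05 × 165 = 8.25 cm³.
Total printed volume = 49.3 + 28.925 + 8.25 = 86.475 cm³.
Mass = 86.475 × 1.25 = 108.09375 g.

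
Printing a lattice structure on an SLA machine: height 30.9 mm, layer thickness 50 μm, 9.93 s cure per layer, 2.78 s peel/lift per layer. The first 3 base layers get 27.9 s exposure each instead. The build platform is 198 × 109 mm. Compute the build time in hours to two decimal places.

Number of layers: 30.9 / 0.05 → 618 (rounded up).
Bottom layers: 3 × (27.9 + 2.78) → 92.04 s.
Normal layers: 615 × (9.93 + 2.78) → 7816.65 s.
Sum: 92.04 + 7816.65 = 7908.69 s → 2.20 hours.

2.20 hours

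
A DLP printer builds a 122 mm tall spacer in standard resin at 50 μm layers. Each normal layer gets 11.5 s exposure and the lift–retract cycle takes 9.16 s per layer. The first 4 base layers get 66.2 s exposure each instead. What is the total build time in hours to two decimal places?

Layers = ⌈122/0.05⌉ = 2440.
Base layers = 4 × (66.2 + 9.16), so 301.44 s.
Remaining layers: 2436 × (11.5 + 9.16) → 50327.76 s.
Sum: 301.44 + 50327.76 = 50629.2 s → 14.06 hours.

14.06 hours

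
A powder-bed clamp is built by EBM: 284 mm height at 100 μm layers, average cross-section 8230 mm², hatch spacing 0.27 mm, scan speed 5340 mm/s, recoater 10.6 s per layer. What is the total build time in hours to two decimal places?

12.87 hours

Number of layers: 284 / 0.1 → 2840 (rounded up).
Hatch length per layer = 8230 / 0.27 = 30481.5 mm.
Beam time per layer = 30481.5 / 5340, so 5.7081 s.
Per-layer time: 5.7081 + 10.6 → 16.3081 s.
2840 layers × 16.3081 s/layer = 46315.004 s, i.e. 12.87 hours.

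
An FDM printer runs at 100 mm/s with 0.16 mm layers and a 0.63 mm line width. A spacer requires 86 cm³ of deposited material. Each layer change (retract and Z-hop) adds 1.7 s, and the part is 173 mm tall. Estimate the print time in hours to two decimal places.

2.88 hours

Bead cross-section: 0.16 × 0.63 → 0.1008 mm².
Toolpath length = 86 cm³ / 0.1008 mm² = 86000 / 0.1008 = 853174.6 mm.
Print-move time = 853174.6 / 100 = 8531.7 s.
Layers = ⌈173/0.16⌉ = 1082.
Z-hop total = 1082 × 1.7 = 1839.4 s.
Total = 8531.7 + 1839.4 = 10371.1 s = 2.88 hours.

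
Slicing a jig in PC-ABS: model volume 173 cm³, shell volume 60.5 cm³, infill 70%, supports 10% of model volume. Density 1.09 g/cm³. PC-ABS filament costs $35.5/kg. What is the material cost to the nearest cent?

$6.06

Volume inside the shell = 173 − 60.5 = 112.5 cm³.
Deposited infill: 0.70 × 112.5 → 78.75 cm³.
Support: 0.10 × 173 → 17.3 cm³.
Total extruded = 60.5 + 78.75 + 17.3, so 156.55 cm³.
Mass = 156.55 × 1.09 = 170.6395 g.
Cost = 170.6395 g / 1000 × $35.5/kg = $6.06.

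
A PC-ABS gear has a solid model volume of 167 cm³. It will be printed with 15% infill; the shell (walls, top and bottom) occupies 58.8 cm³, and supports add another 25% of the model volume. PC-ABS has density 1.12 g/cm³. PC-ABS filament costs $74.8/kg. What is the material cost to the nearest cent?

Volume inside the shell: 167 − 58.8 → 108.2 cm³.
Infill volume: 0.15 × 108.2 → 16.23 cm³.
Support = 0.25 × 167 = 41.75 cm³.
Total printed volume = 58.8 + 16.23 + 41.75, so 116.78 cm³.
Mass = 116.78 × 1.12 = 130.7936 g.
Cost = 130.7936 g / 1000 × $74.8/kg = $9.78.

$9.78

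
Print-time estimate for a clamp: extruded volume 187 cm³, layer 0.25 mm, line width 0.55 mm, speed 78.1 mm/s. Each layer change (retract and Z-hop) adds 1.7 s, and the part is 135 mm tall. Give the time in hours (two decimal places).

5.09 hours

Extrusion cross-section = 0.25 × 0.55, so 0.1375 mm².
Toolpath length = 187 cm³ / 0.1375 mm² = 187000 / 0.1375 = 1360000 mm.
Extrusion time: 1360000 / 78.1 → 17413.6 s.
Layer count = ceil(135 / 0.25) = 540.
Non-print overhead: 540 × 1.7 → 918 s.
Altogether 17413.6 + 918 = 18331.6 s, i.e. 5.09 hours.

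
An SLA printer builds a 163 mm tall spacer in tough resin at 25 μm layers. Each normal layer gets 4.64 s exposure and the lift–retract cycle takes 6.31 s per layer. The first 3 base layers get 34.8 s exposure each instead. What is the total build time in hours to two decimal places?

19.86 hours

Layers = ⌈163/0.025⌉ = 6520.
Bottom layers: 3 × (34.8 + 6.31) → 123.33 s.
Remaining layers = 6517 × (4.64 + 6.31) = 71361.15 s.
Total = 123.33 + 71361.15 = 71484.48 s = 19.86 hours.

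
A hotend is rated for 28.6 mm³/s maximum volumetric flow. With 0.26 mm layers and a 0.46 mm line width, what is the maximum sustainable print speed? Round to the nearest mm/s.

239 mm/s

Extrusion cross-section = 0.26 × 0.46 = 0.1196 mm².
Max speed = 28.6 / 0.1196 = 239.13 ≈ 239 mm/s.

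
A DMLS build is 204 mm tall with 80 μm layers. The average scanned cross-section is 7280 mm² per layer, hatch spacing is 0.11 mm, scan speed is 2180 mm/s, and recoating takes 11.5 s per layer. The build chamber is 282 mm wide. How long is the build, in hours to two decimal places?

Layer count = ceil(204 / 0.08) = 2550.
Scan path per layer = 7280 / 0.11, so 66181.8 mm.
Scan time per layer = 66181.8 / 2180 = 30.3586 s.
Time per layer = 30.3586 + 11.5 = 41.8586 s.
2550 layers × 41.8586 s/layer = 106739.43 s, i.e. 29.65 hours.

29.65 hours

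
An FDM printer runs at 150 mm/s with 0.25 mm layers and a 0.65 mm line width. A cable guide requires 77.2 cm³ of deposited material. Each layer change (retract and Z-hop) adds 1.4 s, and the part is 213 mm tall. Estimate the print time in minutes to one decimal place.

Extrusion cross-section = 0.25 × 0.65, so 0.1625 mm².
Total extruded path = 77200/0.1625 = 475076.9 mm.
Extrusion time = 475076.9 / 150 = 3167.2 s.
Number of layers: 213 / 0.25 → 852 (rounded up).
Layer-change overhead: 852 × 1.4 → 1192.8 s.
Altogether 3167.2 + 1192.8 = 4360 s, i.e. 72.7 minutes.

72.7 minutes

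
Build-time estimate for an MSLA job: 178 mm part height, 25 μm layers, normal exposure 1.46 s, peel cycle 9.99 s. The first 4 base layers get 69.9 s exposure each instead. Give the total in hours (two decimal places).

Layer count = ceil(178 / 0.025) = 7120.
Burn-in layers: 4 × (69.9 + 9.99) → 319.56 s.
Normal layers: 7116 × (1.46 + 9.99) → 81478.2 s.
Sum: 319.56 + 81478.2 = 81797.76 s → 22.72 hours.

22.72 hours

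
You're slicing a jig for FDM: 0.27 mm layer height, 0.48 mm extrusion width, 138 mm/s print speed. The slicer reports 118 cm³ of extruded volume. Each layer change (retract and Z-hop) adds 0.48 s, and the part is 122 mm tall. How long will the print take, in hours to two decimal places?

1.89 hours

Extrusion cross-section = 0.27 × 0.48 = 0.1296 mm².
Path length: 118000 mm³ / 0.1296 mm² → 910493.8 mm.
Time extruding = 910493.8 / 138, so 6597.8 s.
Layers = ⌈122/0.27⌉ = 452.
Z-hop total: 452 × 0.48 → 216.96 s.
Total = 6597.8 + 216.96 = 6814.76 s = 1.89 hours.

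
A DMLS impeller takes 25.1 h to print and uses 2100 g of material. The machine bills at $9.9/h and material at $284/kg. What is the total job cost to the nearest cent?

Machine-time cost = 9.9 × 25.1 = $248.49.
Material charge = 284 × 2100/1000, so $596.40.
Job cost: 248.49 + 596.40 = $844.89.

$844.89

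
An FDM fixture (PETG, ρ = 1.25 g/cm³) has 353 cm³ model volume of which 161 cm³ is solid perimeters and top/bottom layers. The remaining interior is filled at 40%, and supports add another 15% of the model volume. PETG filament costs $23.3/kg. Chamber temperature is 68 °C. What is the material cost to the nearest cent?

Interior volume = 353 − 161, so 192 cm³.
Deposited infill: 0.40 × 192 → 76.8 cm³.
Support = 0.15 × 353 = 52.95 cm³.
Total printed volume: 161 + 76.8 + 52.95 → 290.75 cm³.
Mass = 290.75 × 1.25 = 363.4375 g.
Cost = 363.4375 g / 1000 × $23.3/kg = $8.47.

$8.47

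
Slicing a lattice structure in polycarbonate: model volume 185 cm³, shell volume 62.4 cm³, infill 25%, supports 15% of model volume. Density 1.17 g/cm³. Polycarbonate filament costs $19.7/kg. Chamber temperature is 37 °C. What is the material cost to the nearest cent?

Infill region = 185 − 62.4 = 122.6 cm³.
Deposited infill: 0.25 × 122.6 → 30.65 cm³.
Support: 0.15 × 185 → 27.75 cm³.
Total printed volume: 62.4 + 30.65 + 27.75 → 120.8 cm³.
Mass = 120.8 × 1.17 = 141.336 g.
Cost = 141.336 g / 1000 × $19.7/kg = $2.78.

$2.78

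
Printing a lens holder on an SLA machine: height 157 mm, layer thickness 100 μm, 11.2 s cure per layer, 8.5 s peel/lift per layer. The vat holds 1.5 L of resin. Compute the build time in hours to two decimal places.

8.59 hours

Layer count = ceil(157 / 0.1) = 1570.
Each layer takes = 11.2 + 8.5, so 19.7 s.
Total = 1570 × 19.7 = 30929 s = 8.59 hours.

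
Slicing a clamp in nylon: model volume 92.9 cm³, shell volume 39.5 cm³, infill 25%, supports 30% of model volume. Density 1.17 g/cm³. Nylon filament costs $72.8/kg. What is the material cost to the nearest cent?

Infill region = 92.9 − 39.5 = 53.4 cm³.
Infill deposited = 0.25 × 53.4, so 13.35 cm³.
Support = 0.30 × 92.9 = 27.87 cm³.
Total printed volume: 39.5 + 13.35 + 27.87 → 80.72 cm³.
Mass = 80.72 × 1.17, so 94.4424 g.
At $72.8/kg: 94.4424/1000 × 72.8 = $6.88.

$6.88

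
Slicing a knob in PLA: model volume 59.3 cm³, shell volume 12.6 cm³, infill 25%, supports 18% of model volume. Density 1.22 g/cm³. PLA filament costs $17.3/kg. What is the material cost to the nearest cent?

Volume inside the shell = 59.3 − 12.6, so 46.7 cm³.
Infill deposited = 0.25 × 46.7, so 11.675 cm³.
Support = 0.18 × 59.3 = 10.674 cm³.
Total printed volume = 12.6 + 11.675 + 10.674 = 34.949 cm³.
Mass: 34.949 × 1.22 → 42.63778 g.
Cost = 42.63778 g / 1000 × $17.3/kg = $0.74.

$0.74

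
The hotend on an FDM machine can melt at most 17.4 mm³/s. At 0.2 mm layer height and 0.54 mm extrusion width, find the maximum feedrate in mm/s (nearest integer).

161 mm/s

A: 0.2 × 0.54 → 0.108 mm².
v_max = Q/A = 17.4/0.108 = 161.11 mm/s → 161 mm/s.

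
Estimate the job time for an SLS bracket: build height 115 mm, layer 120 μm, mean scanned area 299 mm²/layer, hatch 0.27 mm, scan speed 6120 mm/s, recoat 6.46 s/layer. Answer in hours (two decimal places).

1.77 hours

Layers = ⌈115/0.12⌉ = 959.
Hatch length per layer = 299 / 0.27, so 1107.4 mm.
Laser time per layer: 1107.4 / 6120 → 0.1809 s.
Layer cycle: 0.1809 + 6.46 → 6.6409 s.
Build time = 959 × 6.6409 = 6368.6231 s = 1.77 hours.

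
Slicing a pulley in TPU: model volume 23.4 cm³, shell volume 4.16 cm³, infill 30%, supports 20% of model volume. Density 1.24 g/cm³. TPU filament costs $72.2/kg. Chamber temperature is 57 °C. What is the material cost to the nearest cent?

Infill region: 23.4 − 4.16 → 19.24 cm³.
Infill deposited = 0.30 × 19.24 = 5.772 cm³.
Support = 0.20 × 23.4 = 4.68 cm³.
Total extruded: 4.16 + 5.772 + 4.68 → 14.612 cm³.
Mass = 14.612 × 1.24, so 18.11888 g.
Cost = 18.11888 g / 1000 × $72.2/kg = $1.31.

$1.31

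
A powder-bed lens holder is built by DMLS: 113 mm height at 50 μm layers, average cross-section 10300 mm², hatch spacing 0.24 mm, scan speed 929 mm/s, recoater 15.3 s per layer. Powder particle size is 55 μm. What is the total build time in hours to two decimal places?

38.61 hours

Layers = ⌈113/0.05⌉ = 2260.
Per-layer scan distance = 10300 / 0.24 = 42916.7 mm.
Laser time per layer = 42916.7 / 929, so 46.1967 s.
Layer cycle: 46.1967 + 15.3 → 61.4967 s.
Build time = 2260 × 61.4967 = 138982.542 s = 38.61 hours.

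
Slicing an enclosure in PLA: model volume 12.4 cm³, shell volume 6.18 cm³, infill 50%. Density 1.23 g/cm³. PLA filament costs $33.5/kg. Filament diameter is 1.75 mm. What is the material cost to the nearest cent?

$0.38

Infill region = 12.4 − 6.18, so 6.22 cm³.
Infill deposited = 0.50 × 6.22, so 3.11 cm³.
Total printed volume = 6.18 + 3.11 = 9.29 cm³.
Mass: 9.29 × 1.23 → 11.4267 g.
Cost = 11.4267 g / 1000 × $33.5/kg = $0.38.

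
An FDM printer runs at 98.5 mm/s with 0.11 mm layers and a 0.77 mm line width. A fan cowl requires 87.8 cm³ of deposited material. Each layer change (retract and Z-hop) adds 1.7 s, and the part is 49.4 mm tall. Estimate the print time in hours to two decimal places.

Bead cross-section: 0.11 × 0.77 → 0.0847 mm².
Path length: 87800 mm³ / 0.0847 mm² → 1036599.8 mm.
Time extruding = 1036599.8 / 98.5 = 10523.9 s.
Layers = ⌈49.4/0.11⌉ = 450.
Non-print overhead = 450 × 1.7 = 765 s.
Total = 10523.9 + 765 = 11288.9 s = 3.14 hours.

3.14 hours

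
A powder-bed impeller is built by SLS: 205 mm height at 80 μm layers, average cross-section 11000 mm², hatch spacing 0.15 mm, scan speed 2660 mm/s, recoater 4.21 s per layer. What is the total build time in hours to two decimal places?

22.62 hours

Layer count = ceil(205 / 0.08) = 2563.
Scan path per layer = 11000 / 0.15 = 73333.3 mm.
Laser time per layer: 73333.3 / 2660 → 27.5689 s.
Layer cycle = 27.5689 + 4.21 = 31.7789 s.
Total: 2563 × 31.7789 s = 81449.3207 s → 22.62 hours.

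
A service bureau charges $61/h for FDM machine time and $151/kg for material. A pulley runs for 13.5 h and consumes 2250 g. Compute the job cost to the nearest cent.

$1163.25

Machine cost: 61 × 13.5 → $823.50.
Material cost = 151 × 2250/1000, so $339.75.
Job cost: 823.50 + 339.75 = $1163.25.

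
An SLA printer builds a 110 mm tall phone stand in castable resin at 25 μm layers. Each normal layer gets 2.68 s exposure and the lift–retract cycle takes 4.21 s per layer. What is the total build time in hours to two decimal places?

8.42 hours

Layer count = ceil(110 / 0.025) = 4400.
Cycle time: 2.68 + 4.21 → 6.89 s.
Build time: 4400 × 6.89 s = 30316 s, i.e. 8.42 hours.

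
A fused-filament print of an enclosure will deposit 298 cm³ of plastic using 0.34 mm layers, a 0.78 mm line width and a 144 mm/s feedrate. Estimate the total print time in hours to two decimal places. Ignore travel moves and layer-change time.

2.17 hours

Line area = 0.34 × 0.78 = 0.2652 mm².
Toolpath length = 298 cm³ / 0.2652 mm² = 298000 / 0.2652 = 1123680.2 mm.
Time extruding = 1123680.2 / 144, so 7803.3 s.
Converting: 7803.3 s = 2.17 hours.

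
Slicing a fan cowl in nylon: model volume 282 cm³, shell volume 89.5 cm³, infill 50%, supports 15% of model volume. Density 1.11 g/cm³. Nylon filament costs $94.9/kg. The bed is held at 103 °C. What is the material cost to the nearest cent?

$24.02

Volume inside the shell: 282 − 89.5 → 192.5 cm³.
Infill volume = 0.50 × 192.5 = 96.25 cm³.
Support = 0.15 × 282 = 42.3 cm³.
Total printed volume = 89.5 + 96.25 + 42.3, so 228.05 cm³.
Mass = 228.05 × 1.11 = 253.1355 g.
At $94.9/kg: 253.1355/1000 × 94.9 = $24.02.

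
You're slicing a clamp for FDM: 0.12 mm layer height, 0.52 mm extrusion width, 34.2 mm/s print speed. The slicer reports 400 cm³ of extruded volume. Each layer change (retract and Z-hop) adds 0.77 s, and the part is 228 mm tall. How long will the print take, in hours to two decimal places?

Bead cross-section = 0.12 × 0.52 = 0.0624 mm².
Path length: 400000 mm³ / 0.0624 mm² → 6410256.4 mm.
Print-move time: 6410256.4 / 34.2 → 187434.4 s.
Number of layers: 228 / 0.12 → 1900 (rounded up).
Non-print overhead = 1900 × 0.77, so 1463 s.
Total = 187434.4 + 1463 = 188897.4 s = 52.47 hours.

52.47 hours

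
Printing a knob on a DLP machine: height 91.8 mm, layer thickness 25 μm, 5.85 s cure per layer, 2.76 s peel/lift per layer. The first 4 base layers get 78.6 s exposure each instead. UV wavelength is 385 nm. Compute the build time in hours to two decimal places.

8.86 hours

Number of layers: 91.8 / 0.025 → 3672 (rounded up).
Bottom layers: 4 × (78.6 + 2.76) → 325.44 s.
Remaining layers = 3668 × (5.85 + 2.76), so 31581.48 s.
Total = 325.44 + 31581.48 = 31906.92 s = 8.86 hours.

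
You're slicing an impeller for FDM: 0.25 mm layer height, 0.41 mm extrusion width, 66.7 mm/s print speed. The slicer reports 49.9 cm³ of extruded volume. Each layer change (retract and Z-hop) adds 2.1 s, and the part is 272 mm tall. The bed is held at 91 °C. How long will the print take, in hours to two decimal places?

Line area: 0.25 × 0.41 → 0.1025 mm².
Toolpath length = 49.9 cm³ / 0.1025 mm² = 49900 / 0.1025 = 486829.3 mm.
Print-move time = 486829.3 / 66.7, so 7298.8 s.
Layer count = ceil(272 / 0.25) = 1088.
Z-hop total: 1088 × 2.1 → 2284.8 s.
Altogether 7298.8 + 2284.8 = 9583.6 s, i.e. 2.66 hours.

2.66 hours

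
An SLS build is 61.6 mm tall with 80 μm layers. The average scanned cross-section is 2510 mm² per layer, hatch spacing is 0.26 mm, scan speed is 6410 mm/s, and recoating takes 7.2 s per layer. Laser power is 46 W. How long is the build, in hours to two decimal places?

1.86 hours

Layers = ⌈61.6/0.08⌉ = 770.
Hatch length per layer: 2510 / 0.26 → 9653.8 mm.
Per-layer scan time = 9653.8 / 6410 = 1.5061 s.
Time per layer = 1.5061 + 7.2, so 8.7061 s.
770 layers × 8.7061 s/layer = 6703.697 s, i.e. 1.86 hours.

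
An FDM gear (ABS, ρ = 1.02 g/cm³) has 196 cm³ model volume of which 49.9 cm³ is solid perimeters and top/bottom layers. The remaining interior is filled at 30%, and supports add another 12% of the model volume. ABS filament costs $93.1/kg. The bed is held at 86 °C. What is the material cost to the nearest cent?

Volume inside the shell = 196 − 49.9, so 146.1 cm³.
Infill volume = 0.30 × 146.1, so 43.83 cm³.
Support: 0.12 × 196 → 23.52 cm³.
Deposited volume = 49.9 + 43.83 + 23.52, so 117.25 cm³.
Mass = 117.25 × 1.02, so 119.595 g.
At $93.1/kg: 119.595/1000 × 93.1 = $11.13.

$11.13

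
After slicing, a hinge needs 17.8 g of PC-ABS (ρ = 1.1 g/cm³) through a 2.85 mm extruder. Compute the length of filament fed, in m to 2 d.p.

2.54 m

Extruded volume: 17.8/1.1 = 16.1818 cm³ (16181.8 mm³).
Cross-section of 2.85 mm filament: π·(2.85/2)² = 6.3794 mm².
L = V/A = 16181.8/6.3794 = 2536.57 mm → 2.54 m.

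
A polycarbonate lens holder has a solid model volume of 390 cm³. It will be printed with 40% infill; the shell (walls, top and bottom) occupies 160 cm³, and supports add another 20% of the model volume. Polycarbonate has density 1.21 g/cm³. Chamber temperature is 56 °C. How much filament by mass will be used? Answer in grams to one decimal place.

Volume inside the shell: 390 − 160 → 230 cm³.
Infill deposited: 0.40 × 230 → 92 cm³.
Support = 0.20 × 390, so 78 cm³.
Deposited volume: 160 + 92 + 78 → 330 cm³.
Mass: 330 × 1.21 → 399.3 g.

399.3 g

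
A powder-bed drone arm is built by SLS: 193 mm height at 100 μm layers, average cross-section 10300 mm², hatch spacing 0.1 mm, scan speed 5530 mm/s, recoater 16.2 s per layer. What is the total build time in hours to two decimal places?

18.67 hours

Layers = ⌈193/0.1⌉ = 1930.
Per-layer scan distance = 10300 / 0.1, so 103000 mm.
Per-layer scan time: 103000 / 5530 → 18.6257 s.
Time per layer = 18.6257 + 16.2, so 34.8257 s.
Build time = 1930 × 34.8257 = 67213.601 s = 18.67 hours.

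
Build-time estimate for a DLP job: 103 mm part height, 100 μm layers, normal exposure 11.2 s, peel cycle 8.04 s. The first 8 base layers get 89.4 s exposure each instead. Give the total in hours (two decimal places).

Layer count = ceil(103 / 0.1) = 1030.
Burn-in layers = 8 × (89.4 + 8.04) = 779.52 s.
Normal layers = 1022 × (11.2 + 8.04), so 19663.28 s.
Total = 779.52 + 19663.28 = 20442.8 s = 5.68 hours.

5.68 hours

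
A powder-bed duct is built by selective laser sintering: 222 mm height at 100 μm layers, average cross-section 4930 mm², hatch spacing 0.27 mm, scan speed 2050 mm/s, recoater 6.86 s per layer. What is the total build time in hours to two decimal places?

Layer count = ceil(222 / 0.1) = 2220.
Hatch length per layer = 4930 / 0.27, so 18259.3 mm.
Scan time per layer = 18259.3 / 2050, so 8.907 s.
Per-layer time = 8.907 + 6.86 = 15.767 s.
Build time = 2220 × 15.767 = 35002.74 s = 9.72 hours.

9.72 hours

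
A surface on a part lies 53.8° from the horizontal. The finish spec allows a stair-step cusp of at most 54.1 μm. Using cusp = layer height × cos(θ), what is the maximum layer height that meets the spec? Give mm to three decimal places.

cos(53.8°) = 0.5906; t_max = 0.0541/0.5906 = 0.092 mm.

0.092 mm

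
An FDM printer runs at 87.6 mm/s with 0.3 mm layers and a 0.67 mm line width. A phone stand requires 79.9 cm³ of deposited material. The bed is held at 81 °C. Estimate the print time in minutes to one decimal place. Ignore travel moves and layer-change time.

75.6 minutes

Line area = 0.3 × 0.67, so 0.201 mm².
Toolpath length = 79.9 cm³ / 0.201 mm² = 79900 / 0.201 = 397512.4 mm.
Print-move time = 397512.4 / 87.6, so 4537.8 s.
That's 4537.8 s → 75.6 minutes.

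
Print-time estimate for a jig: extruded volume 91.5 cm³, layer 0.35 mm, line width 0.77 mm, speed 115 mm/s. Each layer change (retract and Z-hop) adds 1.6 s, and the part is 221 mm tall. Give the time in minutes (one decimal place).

Line area: 0.35 × 0.77 → 0.2695 mm².
Path length: 91500 mm³ / 0.2695 mm² → 339517.6 mm.
Time extruding = 339517.6 / 115 = 2952.3 s.
Number of layers: 221 / 0.35 → 632 (rounded up).
Layer-change overhead = 632 × 1.6, so 1011.2 s.
Total = 2952.3 + 1011.2 = 3963.5 s = 66.1 minutes.

66.1 minutes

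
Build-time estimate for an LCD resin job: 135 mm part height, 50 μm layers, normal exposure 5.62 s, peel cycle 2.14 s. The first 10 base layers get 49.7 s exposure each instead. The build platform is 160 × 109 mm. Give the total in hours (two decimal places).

Number of layers: 135 / 0.05 → 2700 (rounded up).
Burn-in layers = 10 × (49.7 + 2.14) = 518.4 s.
Remaining layers = 2690 × (5.62 + 2.14), so 20874.4 s.
Sum: 518.4 + 20874.4 = 21392.8 s → 5.94 hours.

5.94 hours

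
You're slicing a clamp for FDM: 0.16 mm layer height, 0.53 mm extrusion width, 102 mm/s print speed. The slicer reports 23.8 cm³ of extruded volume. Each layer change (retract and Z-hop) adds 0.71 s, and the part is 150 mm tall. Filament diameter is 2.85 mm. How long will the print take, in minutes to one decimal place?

Bead cross-section: 0.16 × 0.53 → 0.0848 mm².
Toolpath length = 23.8 cm³ / 0.0848 mm² = 23800 / 0.0848 = 280660.4 mm.
Extrusion time = 280660.4 / 102 = 2751.6 s.
Layers = ⌈150/0.16⌉ = 938.
Layer-change overhead = 938 × 0.71 = 665.98 s.
Total = 2751.6 + 665.98 = 3417.58 s = 57.0 minutes.

57.0 minutes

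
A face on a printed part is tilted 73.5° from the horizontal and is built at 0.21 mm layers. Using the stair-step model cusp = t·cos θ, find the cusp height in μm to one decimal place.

h_c = t·cos θ = 0.21 × 0.2840 = 0.05964 mm (59.6 μm).

59.6 μm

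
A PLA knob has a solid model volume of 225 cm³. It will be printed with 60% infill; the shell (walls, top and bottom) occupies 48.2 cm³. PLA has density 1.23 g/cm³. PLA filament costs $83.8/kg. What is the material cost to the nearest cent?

$15.90

Volume inside the shell: 225 − 48.2 → 176.8 cm³.
Deposited infill = 0.60 × 176.8, so 106.08 cm³.
Total printed volume = 48.2 + 106.08 = 154.28 cm³.
Mass = 154.28 × 1.23, so 189.7644 g.
Cost = 189.7644 g / 1000 × $83.8/kg = $15.90.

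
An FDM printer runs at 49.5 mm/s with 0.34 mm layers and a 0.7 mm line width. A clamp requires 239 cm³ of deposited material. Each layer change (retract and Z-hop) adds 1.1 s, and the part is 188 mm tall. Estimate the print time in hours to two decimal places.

Bead cross-section = 0.34 × 0.7 = 0.238 mm².
Toolpath length = 239 cm³ / 0.238 mm² = 239000 / 0.238 = 1004201.7 mm.
Print-move time = 1004201.7 / 49.5, so 20286.9 s.
Layer count = ceil(188 / 0.34) = 553.
Non-print overhead = 553 × 1.1 = 608.3 s.
Altogether 20286.9 + 608.3 = 20895.2 s, i.e. 5.80 hours.

5.80 hours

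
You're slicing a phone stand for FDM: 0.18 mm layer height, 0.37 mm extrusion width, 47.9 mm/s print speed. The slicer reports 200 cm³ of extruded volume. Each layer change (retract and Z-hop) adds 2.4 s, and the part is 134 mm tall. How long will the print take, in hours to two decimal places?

17.91 hours

Bead cross-section = 0.18 × 0.37, so 0.0666 mm².
Toolpath length = 200 cm³ / 0.0666 mm² = 200000 / 0.0666 = 3003003 mm.
Extrusion time: 3003003 / 47.9 → 62693.2 s.
Layers = ⌈134/0.18⌉ = 745.
Non-print overhead: 745 × 2.4 → 1788 s.
Total = 62693.2 + 1788 = 64481.2 s = 17.91 hours.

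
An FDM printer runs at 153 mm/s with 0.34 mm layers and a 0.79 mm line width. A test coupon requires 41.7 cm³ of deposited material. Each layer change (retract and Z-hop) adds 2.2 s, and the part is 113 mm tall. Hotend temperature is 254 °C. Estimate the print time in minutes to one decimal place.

29.1 minutes

Line area = 0.34 × 0.79 = 0.2686 mm².
Toolpath length = 41.7 cm³ / 0.2686 mm² = 41700 / 0.2686 = 155249.4 mm.
Extrusion time = 155249.4 / 153 = 1014.7 s.
Layer count = ceil(113 / 0.34) = 333.
Non-print overhead = 333 × 2.2 = 732.6 s.
Total = 1014.7 + 732.6 = 1747.3 s = 29.1 minutes.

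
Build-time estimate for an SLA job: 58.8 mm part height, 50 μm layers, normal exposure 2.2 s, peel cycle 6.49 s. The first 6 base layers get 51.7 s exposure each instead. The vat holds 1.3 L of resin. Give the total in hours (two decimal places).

2.92 hours

Layers = ⌈58.8/0.05⌉ = 1176.
Base layers = 6 × (51.7 + 6.49), so 349.14 s.
Normal layers: 1170 × (2.2 + 6.49) → 10167.3 s.
Sum: 349.14 + 10167.3 = 10516.44 s → 2.92 hours.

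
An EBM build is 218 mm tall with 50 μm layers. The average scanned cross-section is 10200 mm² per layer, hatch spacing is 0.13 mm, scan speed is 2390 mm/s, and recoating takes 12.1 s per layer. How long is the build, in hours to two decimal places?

Number of layers: 218 / 0.05 → 4360 (rounded up).
Per-layer scan distance: 10200 / 0.13 → 78461.5 mm.
Beam time per layer = 78461.5 / 2390 = 32.8291 s.
Time per layer: 32.8291 + 12.1 → 44.9291 s.
Total: 4360 × 44.9291 s = 195890.876 s → 54.41 hours.

54.41 hours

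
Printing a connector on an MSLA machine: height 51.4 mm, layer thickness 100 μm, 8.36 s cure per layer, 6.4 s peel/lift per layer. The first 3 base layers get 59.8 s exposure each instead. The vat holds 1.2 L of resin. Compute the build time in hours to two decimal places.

Number of layers: 51.4 / 0.1 → 514 (rounded up).
Bottom layers = 3 × (59.8 + 6.4) = 198.6 s.
Remaining layers = 511 × (8.36 + 6.4), so 7542.36 s.
Total = 198.6 + 7542.36 = 7740.96 s = 2.15 hours.

2.15 hours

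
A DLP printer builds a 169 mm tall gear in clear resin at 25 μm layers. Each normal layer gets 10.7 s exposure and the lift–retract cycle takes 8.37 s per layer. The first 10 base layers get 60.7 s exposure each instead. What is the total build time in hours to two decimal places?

35.95 hours

Layers = ⌈169/0.025⌉ = 6760.
Base layers = 10 × (60.7 + 8.37), so 690.7 s.
Normal layers: 6750 × (10.7 + 8.37) → 128722.5 s.
Sum: 690.7 + 128722.5 = 129413.2 s → 35.95 hours.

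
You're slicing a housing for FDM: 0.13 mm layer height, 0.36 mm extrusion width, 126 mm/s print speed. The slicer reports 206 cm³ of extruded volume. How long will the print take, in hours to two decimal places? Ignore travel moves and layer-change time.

Bead cross-section = 0.13 × 0.36, so 0.0468 mm².
Total extruded path = 206000/0.0468 = 4401709.4 mm.
Time extruding = 4401709.4 / 126 = 34934.2 s.
In the requested units: 34934.2 s = 9.70 hours.

9.70 hours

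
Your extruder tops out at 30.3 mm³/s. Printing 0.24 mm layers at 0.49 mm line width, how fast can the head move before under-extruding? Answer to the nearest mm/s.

Bead cross-section = 0.24 × 0.49 = 0.1176 mm².
v_max = Q/A = 30.3/0.1176 = 257.65 mm/s → 258 mm/s.

258 mm/s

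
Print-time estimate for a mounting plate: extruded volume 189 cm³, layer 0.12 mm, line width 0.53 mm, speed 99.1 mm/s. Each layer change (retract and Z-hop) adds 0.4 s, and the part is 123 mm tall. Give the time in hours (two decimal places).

8.44 hours

Bead cross-section = 0.12 × 0.53, so 0.0636 mm².
Path length: 189000 mm³ / 0.0636 mm² → 2971698.1 mm.
Extrusion time: 2971698.1 / 99.1 → 29986.9 s.
Number of layers: 123 / 0.12 → 1025 (rounded up).
Z-hop total: 1025 × 0.4 → 410 s.
Total = 29986.9 + 410 = 30396.9 s = 8.44 hours.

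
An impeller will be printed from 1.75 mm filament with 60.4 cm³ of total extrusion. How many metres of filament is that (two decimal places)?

Filament cross-section = π × (1.75/2)² = 2.4053 mm².
Length = 60.4 cm³ / 2.4053 mm² = 60400 / 2.4053 = 25111.21 mm = 25.11 m.

25.11 m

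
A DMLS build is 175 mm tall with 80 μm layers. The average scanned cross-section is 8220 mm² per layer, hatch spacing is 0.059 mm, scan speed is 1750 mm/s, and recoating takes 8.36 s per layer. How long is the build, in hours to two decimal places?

53.47 hours

Layer count = ceil(175 / 0.08) = 2188.
Scan path per layer = 8220 / 0.059, so 139322 mm.
Per-layer scan time: 139322 / 1750 → 79.6126 s.
Time per layer = 79.6126 + 8.36, so 87.9726 s.
Total: 2188 × 87.9726 s = 192484.0488 s → 53.47 hours.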